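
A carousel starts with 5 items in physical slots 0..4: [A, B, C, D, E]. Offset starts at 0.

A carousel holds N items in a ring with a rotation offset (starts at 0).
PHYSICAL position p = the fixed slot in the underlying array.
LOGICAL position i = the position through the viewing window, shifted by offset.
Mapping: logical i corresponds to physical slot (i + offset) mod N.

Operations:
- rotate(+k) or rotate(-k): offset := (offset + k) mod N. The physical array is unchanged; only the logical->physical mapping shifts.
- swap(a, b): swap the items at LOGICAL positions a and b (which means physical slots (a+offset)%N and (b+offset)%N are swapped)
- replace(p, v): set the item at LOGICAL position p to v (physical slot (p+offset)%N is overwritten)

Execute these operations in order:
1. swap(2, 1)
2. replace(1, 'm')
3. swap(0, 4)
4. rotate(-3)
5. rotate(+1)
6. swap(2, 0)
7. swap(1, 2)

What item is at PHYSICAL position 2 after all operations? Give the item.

Answer: B

Derivation:
After op 1 (swap(2, 1)): offset=0, physical=[A,C,B,D,E], logical=[A,C,B,D,E]
After op 2 (replace(1, 'm')): offset=0, physical=[A,m,B,D,E], logical=[A,m,B,D,E]
After op 3 (swap(0, 4)): offset=0, physical=[E,m,B,D,A], logical=[E,m,B,D,A]
After op 4 (rotate(-3)): offset=2, physical=[E,m,B,D,A], logical=[B,D,A,E,m]
After op 5 (rotate(+1)): offset=3, physical=[E,m,B,D,A], logical=[D,A,E,m,B]
After op 6 (swap(2, 0)): offset=3, physical=[D,m,B,E,A], logical=[E,A,D,m,B]
After op 7 (swap(1, 2)): offset=3, physical=[A,m,B,E,D], logical=[E,D,A,m,B]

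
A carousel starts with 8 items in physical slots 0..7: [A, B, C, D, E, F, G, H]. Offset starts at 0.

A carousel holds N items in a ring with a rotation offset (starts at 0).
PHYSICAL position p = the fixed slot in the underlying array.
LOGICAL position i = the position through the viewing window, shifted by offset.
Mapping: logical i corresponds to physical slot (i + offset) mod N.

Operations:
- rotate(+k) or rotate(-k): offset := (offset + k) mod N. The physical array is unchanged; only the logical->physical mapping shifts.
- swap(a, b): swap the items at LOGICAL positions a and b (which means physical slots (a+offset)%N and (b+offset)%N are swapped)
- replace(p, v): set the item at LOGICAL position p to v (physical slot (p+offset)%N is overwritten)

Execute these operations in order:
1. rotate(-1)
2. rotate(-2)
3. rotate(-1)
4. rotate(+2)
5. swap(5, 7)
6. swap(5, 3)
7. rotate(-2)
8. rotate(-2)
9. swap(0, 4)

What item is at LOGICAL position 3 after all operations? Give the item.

After op 1 (rotate(-1)): offset=7, physical=[A,B,C,D,E,F,G,H], logical=[H,A,B,C,D,E,F,G]
After op 2 (rotate(-2)): offset=5, physical=[A,B,C,D,E,F,G,H], logical=[F,G,H,A,B,C,D,E]
After op 3 (rotate(-1)): offset=4, physical=[A,B,C,D,E,F,G,H], logical=[E,F,G,H,A,B,C,D]
After op 4 (rotate(+2)): offset=6, physical=[A,B,C,D,E,F,G,H], logical=[G,H,A,B,C,D,E,F]
After op 5 (swap(5, 7)): offset=6, physical=[A,B,C,F,E,D,G,H], logical=[G,H,A,B,C,F,E,D]
After op 6 (swap(5, 3)): offset=6, physical=[A,F,C,B,E,D,G,H], logical=[G,H,A,F,C,B,E,D]
After op 7 (rotate(-2)): offset=4, physical=[A,F,C,B,E,D,G,H], logical=[E,D,G,H,A,F,C,B]
After op 8 (rotate(-2)): offset=2, physical=[A,F,C,B,E,D,G,H], logical=[C,B,E,D,G,H,A,F]
After op 9 (swap(0, 4)): offset=2, physical=[A,F,G,B,E,D,C,H], logical=[G,B,E,D,C,H,A,F]

Answer: D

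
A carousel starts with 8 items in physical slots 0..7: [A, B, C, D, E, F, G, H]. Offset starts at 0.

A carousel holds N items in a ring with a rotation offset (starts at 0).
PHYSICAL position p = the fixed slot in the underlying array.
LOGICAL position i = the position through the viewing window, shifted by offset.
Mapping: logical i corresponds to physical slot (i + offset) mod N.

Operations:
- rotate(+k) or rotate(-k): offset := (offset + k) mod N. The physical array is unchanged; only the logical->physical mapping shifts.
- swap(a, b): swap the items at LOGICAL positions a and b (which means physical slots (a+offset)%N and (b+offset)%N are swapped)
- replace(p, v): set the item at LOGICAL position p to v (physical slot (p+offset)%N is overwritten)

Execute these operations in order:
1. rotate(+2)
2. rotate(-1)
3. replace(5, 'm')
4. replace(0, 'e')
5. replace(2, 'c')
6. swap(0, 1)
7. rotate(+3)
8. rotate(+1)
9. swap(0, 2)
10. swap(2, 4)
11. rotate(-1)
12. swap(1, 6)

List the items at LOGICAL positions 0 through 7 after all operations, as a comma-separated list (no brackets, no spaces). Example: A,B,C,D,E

After op 1 (rotate(+2)): offset=2, physical=[A,B,C,D,E,F,G,H], logical=[C,D,E,F,G,H,A,B]
After op 2 (rotate(-1)): offset=1, physical=[A,B,C,D,E,F,G,H], logical=[B,C,D,E,F,G,H,A]
After op 3 (replace(5, 'm')): offset=1, physical=[A,B,C,D,E,F,m,H], logical=[B,C,D,E,F,m,H,A]
After op 4 (replace(0, 'e')): offset=1, physical=[A,e,C,D,E,F,m,H], logical=[e,C,D,E,F,m,H,A]
After op 5 (replace(2, 'c')): offset=1, physical=[A,e,C,c,E,F,m,H], logical=[e,C,c,E,F,m,H,A]
After op 6 (swap(0, 1)): offset=1, physical=[A,C,e,c,E,F,m,H], logical=[C,e,c,E,F,m,H,A]
After op 7 (rotate(+3)): offset=4, physical=[A,C,e,c,E,F,m,H], logical=[E,F,m,H,A,C,e,c]
After op 8 (rotate(+1)): offset=5, physical=[A,C,e,c,E,F,m,H], logical=[F,m,H,A,C,e,c,E]
After op 9 (swap(0, 2)): offset=5, physical=[A,C,e,c,E,H,m,F], logical=[H,m,F,A,C,e,c,E]
After op 10 (swap(2, 4)): offset=5, physical=[A,F,e,c,E,H,m,C], logical=[H,m,C,A,F,e,c,E]
After op 11 (rotate(-1)): offset=4, physical=[A,F,e,c,E,H,m,C], logical=[E,H,m,C,A,F,e,c]
After op 12 (swap(1, 6)): offset=4, physical=[A,F,H,c,E,e,m,C], logical=[E,e,m,C,A,F,H,c]

Answer: E,e,m,C,A,F,H,c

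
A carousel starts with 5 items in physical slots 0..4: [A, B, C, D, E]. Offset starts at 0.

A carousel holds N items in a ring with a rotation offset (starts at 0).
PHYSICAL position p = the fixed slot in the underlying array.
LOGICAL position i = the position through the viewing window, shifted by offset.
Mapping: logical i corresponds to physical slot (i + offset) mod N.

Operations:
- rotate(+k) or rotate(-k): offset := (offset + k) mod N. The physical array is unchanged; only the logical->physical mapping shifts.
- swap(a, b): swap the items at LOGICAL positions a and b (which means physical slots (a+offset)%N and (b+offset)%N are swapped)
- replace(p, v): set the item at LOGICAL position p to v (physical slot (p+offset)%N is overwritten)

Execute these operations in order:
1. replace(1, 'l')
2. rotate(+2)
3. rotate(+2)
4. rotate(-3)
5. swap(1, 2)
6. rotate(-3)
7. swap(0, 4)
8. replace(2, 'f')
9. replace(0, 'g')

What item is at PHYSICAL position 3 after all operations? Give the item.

After op 1 (replace(1, 'l')): offset=0, physical=[A,l,C,D,E], logical=[A,l,C,D,E]
After op 2 (rotate(+2)): offset=2, physical=[A,l,C,D,E], logical=[C,D,E,A,l]
After op 3 (rotate(+2)): offset=4, physical=[A,l,C,D,E], logical=[E,A,l,C,D]
After op 4 (rotate(-3)): offset=1, physical=[A,l,C,D,E], logical=[l,C,D,E,A]
After op 5 (swap(1, 2)): offset=1, physical=[A,l,D,C,E], logical=[l,D,C,E,A]
After op 6 (rotate(-3)): offset=3, physical=[A,l,D,C,E], logical=[C,E,A,l,D]
After op 7 (swap(0, 4)): offset=3, physical=[A,l,C,D,E], logical=[D,E,A,l,C]
After op 8 (replace(2, 'f')): offset=3, physical=[f,l,C,D,E], logical=[D,E,f,l,C]
After op 9 (replace(0, 'g')): offset=3, physical=[f,l,C,g,E], logical=[g,E,f,l,C]

Answer: g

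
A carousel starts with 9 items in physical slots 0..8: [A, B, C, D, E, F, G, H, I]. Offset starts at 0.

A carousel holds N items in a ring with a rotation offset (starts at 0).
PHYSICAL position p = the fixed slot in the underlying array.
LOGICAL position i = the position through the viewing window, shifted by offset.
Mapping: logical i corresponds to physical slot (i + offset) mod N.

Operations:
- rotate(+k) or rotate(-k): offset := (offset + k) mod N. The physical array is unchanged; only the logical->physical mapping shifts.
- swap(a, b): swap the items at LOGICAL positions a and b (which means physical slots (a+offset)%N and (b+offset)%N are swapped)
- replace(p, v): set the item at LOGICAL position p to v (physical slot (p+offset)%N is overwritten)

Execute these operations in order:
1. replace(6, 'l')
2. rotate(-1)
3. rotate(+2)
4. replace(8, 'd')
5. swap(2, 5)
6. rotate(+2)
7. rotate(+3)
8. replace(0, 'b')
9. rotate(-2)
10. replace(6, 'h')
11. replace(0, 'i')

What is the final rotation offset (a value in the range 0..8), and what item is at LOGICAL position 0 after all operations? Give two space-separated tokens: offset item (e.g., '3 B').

After op 1 (replace(6, 'l')): offset=0, physical=[A,B,C,D,E,F,l,H,I], logical=[A,B,C,D,E,F,l,H,I]
After op 2 (rotate(-1)): offset=8, physical=[A,B,C,D,E,F,l,H,I], logical=[I,A,B,C,D,E,F,l,H]
After op 3 (rotate(+2)): offset=1, physical=[A,B,C,D,E,F,l,H,I], logical=[B,C,D,E,F,l,H,I,A]
After op 4 (replace(8, 'd')): offset=1, physical=[d,B,C,D,E,F,l,H,I], logical=[B,C,D,E,F,l,H,I,d]
After op 5 (swap(2, 5)): offset=1, physical=[d,B,C,l,E,F,D,H,I], logical=[B,C,l,E,F,D,H,I,d]
After op 6 (rotate(+2)): offset=3, physical=[d,B,C,l,E,F,D,H,I], logical=[l,E,F,D,H,I,d,B,C]
After op 7 (rotate(+3)): offset=6, physical=[d,B,C,l,E,F,D,H,I], logical=[D,H,I,d,B,C,l,E,F]
After op 8 (replace(0, 'b')): offset=6, physical=[d,B,C,l,E,F,b,H,I], logical=[b,H,I,d,B,C,l,E,F]
After op 9 (rotate(-2)): offset=4, physical=[d,B,C,l,E,F,b,H,I], logical=[E,F,b,H,I,d,B,C,l]
After op 10 (replace(6, 'h')): offset=4, physical=[d,h,C,l,E,F,b,H,I], logical=[E,F,b,H,I,d,h,C,l]
After op 11 (replace(0, 'i')): offset=4, physical=[d,h,C,l,i,F,b,H,I], logical=[i,F,b,H,I,d,h,C,l]

Answer: 4 i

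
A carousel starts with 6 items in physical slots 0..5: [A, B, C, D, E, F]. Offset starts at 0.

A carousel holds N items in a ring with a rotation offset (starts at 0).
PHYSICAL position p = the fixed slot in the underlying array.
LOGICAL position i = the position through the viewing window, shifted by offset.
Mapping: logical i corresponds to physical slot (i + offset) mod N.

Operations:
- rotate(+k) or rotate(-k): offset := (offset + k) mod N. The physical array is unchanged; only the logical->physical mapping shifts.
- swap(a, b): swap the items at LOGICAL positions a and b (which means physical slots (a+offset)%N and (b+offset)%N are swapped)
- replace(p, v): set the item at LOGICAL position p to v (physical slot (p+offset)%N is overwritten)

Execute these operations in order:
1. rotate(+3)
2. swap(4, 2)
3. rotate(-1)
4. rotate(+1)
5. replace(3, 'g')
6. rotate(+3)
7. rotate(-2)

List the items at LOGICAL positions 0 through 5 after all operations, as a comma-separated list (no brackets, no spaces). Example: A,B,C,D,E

Answer: E,B,g,F,C,D

Derivation:
After op 1 (rotate(+3)): offset=3, physical=[A,B,C,D,E,F], logical=[D,E,F,A,B,C]
After op 2 (swap(4, 2)): offset=3, physical=[A,F,C,D,E,B], logical=[D,E,B,A,F,C]
After op 3 (rotate(-1)): offset=2, physical=[A,F,C,D,E,B], logical=[C,D,E,B,A,F]
After op 4 (rotate(+1)): offset=3, physical=[A,F,C,D,E,B], logical=[D,E,B,A,F,C]
After op 5 (replace(3, 'g')): offset=3, physical=[g,F,C,D,E,B], logical=[D,E,B,g,F,C]
After op 6 (rotate(+3)): offset=0, physical=[g,F,C,D,E,B], logical=[g,F,C,D,E,B]
After op 7 (rotate(-2)): offset=4, physical=[g,F,C,D,E,B], logical=[E,B,g,F,C,D]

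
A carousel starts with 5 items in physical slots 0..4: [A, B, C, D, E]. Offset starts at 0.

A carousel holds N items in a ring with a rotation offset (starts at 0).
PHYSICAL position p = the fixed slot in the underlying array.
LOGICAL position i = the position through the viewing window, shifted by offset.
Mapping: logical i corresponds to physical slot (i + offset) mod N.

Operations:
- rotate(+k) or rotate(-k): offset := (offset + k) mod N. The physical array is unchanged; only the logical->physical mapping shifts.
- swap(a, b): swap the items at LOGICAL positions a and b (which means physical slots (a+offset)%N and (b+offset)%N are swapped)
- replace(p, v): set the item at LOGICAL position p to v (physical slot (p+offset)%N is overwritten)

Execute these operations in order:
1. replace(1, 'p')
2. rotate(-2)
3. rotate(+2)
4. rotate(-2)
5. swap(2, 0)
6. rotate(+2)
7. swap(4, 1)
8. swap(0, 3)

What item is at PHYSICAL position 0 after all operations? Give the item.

Answer: A

Derivation:
After op 1 (replace(1, 'p')): offset=0, physical=[A,p,C,D,E], logical=[A,p,C,D,E]
After op 2 (rotate(-2)): offset=3, physical=[A,p,C,D,E], logical=[D,E,A,p,C]
After op 3 (rotate(+2)): offset=0, physical=[A,p,C,D,E], logical=[A,p,C,D,E]
After op 4 (rotate(-2)): offset=3, physical=[A,p,C,D,E], logical=[D,E,A,p,C]
After op 5 (swap(2, 0)): offset=3, physical=[D,p,C,A,E], logical=[A,E,D,p,C]
After op 6 (rotate(+2)): offset=0, physical=[D,p,C,A,E], logical=[D,p,C,A,E]
After op 7 (swap(4, 1)): offset=0, physical=[D,E,C,A,p], logical=[D,E,C,A,p]
After op 8 (swap(0, 3)): offset=0, physical=[A,E,C,D,p], logical=[A,E,C,D,p]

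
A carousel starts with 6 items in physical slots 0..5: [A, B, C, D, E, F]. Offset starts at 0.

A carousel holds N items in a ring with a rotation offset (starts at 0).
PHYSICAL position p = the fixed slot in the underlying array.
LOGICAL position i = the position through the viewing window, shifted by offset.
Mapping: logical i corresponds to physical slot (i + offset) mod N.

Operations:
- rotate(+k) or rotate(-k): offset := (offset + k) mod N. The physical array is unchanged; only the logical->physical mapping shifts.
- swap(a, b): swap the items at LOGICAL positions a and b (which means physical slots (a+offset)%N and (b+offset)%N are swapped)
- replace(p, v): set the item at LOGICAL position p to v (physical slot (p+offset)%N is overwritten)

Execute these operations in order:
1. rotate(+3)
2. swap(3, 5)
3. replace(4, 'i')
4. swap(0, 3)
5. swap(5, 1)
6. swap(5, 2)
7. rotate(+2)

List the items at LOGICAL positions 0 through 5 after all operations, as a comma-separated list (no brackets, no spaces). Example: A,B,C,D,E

After op 1 (rotate(+3)): offset=3, physical=[A,B,C,D,E,F], logical=[D,E,F,A,B,C]
After op 2 (swap(3, 5)): offset=3, physical=[C,B,A,D,E,F], logical=[D,E,F,C,B,A]
After op 3 (replace(4, 'i')): offset=3, physical=[C,i,A,D,E,F], logical=[D,E,F,C,i,A]
After op 4 (swap(0, 3)): offset=3, physical=[D,i,A,C,E,F], logical=[C,E,F,D,i,A]
After op 5 (swap(5, 1)): offset=3, physical=[D,i,E,C,A,F], logical=[C,A,F,D,i,E]
After op 6 (swap(5, 2)): offset=3, physical=[D,i,F,C,A,E], logical=[C,A,E,D,i,F]
After op 7 (rotate(+2)): offset=5, physical=[D,i,F,C,A,E], logical=[E,D,i,F,C,A]

Answer: E,D,i,F,C,A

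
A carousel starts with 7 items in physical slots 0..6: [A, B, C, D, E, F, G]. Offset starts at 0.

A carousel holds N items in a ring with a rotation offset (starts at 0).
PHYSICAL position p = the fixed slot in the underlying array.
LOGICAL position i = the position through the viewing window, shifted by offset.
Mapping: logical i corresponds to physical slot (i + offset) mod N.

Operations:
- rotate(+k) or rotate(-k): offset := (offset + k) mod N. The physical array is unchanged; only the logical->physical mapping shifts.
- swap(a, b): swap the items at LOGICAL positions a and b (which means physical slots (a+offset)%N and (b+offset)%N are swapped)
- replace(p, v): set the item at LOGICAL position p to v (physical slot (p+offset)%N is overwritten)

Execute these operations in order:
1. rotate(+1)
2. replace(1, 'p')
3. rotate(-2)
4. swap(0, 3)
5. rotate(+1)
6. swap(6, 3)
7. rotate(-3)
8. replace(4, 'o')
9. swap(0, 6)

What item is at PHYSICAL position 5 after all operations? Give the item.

Answer: F

Derivation:
After op 1 (rotate(+1)): offset=1, physical=[A,B,C,D,E,F,G], logical=[B,C,D,E,F,G,A]
After op 2 (replace(1, 'p')): offset=1, physical=[A,B,p,D,E,F,G], logical=[B,p,D,E,F,G,A]
After op 3 (rotate(-2)): offset=6, physical=[A,B,p,D,E,F,G], logical=[G,A,B,p,D,E,F]
After op 4 (swap(0, 3)): offset=6, physical=[A,B,G,D,E,F,p], logical=[p,A,B,G,D,E,F]
After op 5 (rotate(+1)): offset=0, physical=[A,B,G,D,E,F,p], logical=[A,B,G,D,E,F,p]
After op 6 (swap(6, 3)): offset=0, physical=[A,B,G,p,E,F,D], logical=[A,B,G,p,E,F,D]
After op 7 (rotate(-3)): offset=4, physical=[A,B,G,p,E,F,D], logical=[E,F,D,A,B,G,p]
After op 8 (replace(4, 'o')): offset=4, physical=[A,o,G,p,E,F,D], logical=[E,F,D,A,o,G,p]
After op 9 (swap(0, 6)): offset=4, physical=[A,o,G,E,p,F,D], logical=[p,F,D,A,o,G,E]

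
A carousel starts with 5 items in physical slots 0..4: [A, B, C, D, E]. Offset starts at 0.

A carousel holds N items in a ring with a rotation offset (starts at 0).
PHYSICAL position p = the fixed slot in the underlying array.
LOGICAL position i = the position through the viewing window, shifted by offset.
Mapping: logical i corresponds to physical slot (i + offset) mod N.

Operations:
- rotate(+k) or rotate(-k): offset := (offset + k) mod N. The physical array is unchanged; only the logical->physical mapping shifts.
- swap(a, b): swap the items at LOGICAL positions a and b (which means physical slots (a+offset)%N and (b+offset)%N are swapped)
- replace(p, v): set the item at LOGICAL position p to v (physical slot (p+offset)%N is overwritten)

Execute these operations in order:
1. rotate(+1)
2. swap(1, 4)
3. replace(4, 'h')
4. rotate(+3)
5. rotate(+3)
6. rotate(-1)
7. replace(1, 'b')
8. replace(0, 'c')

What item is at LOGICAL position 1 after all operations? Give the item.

After op 1 (rotate(+1)): offset=1, physical=[A,B,C,D,E], logical=[B,C,D,E,A]
After op 2 (swap(1, 4)): offset=1, physical=[C,B,A,D,E], logical=[B,A,D,E,C]
After op 3 (replace(4, 'h')): offset=1, physical=[h,B,A,D,E], logical=[B,A,D,E,h]
After op 4 (rotate(+3)): offset=4, physical=[h,B,A,D,E], logical=[E,h,B,A,D]
After op 5 (rotate(+3)): offset=2, physical=[h,B,A,D,E], logical=[A,D,E,h,B]
After op 6 (rotate(-1)): offset=1, physical=[h,B,A,D,E], logical=[B,A,D,E,h]
After op 7 (replace(1, 'b')): offset=1, physical=[h,B,b,D,E], logical=[B,b,D,E,h]
After op 8 (replace(0, 'c')): offset=1, physical=[h,c,b,D,E], logical=[c,b,D,E,h]

Answer: b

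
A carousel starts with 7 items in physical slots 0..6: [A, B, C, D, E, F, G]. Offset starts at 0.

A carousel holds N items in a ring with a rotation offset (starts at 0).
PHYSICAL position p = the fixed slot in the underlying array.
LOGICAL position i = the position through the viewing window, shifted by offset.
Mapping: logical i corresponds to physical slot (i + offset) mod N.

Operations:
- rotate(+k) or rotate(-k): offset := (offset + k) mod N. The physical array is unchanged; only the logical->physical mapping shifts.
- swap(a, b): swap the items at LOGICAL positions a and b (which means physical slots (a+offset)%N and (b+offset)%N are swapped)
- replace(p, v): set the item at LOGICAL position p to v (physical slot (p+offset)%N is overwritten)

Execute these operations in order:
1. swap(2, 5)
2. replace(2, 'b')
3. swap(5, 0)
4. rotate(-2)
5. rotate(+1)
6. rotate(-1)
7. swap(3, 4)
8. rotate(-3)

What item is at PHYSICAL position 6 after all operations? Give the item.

After op 1 (swap(2, 5)): offset=0, physical=[A,B,F,D,E,C,G], logical=[A,B,F,D,E,C,G]
After op 2 (replace(2, 'b')): offset=0, physical=[A,B,b,D,E,C,G], logical=[A,B,b,D,E,C,G]
After op 3 (swap(5, 0)): offset=0, physical=[C,B,b,D,E,A,G], logical=[C,B,b,D,E,A,G]
After op 4 (rotate(-2)): offset=5, physical=[C,B,b,D,E,A,G], logical=[A,G,C,B,b,D,E]
After op 5 (rotate(+1)): offset=6, physical=[C,B,b,D,E,A,G], logical=[G,C,B,b,D,E,A]
After op 6 (rotate(-1)): offset=5, physical=[C,B,b,D,E,A,G], logical=[A,G,C,B,b,D,E]
After op 7 (swap(3, 4)): offset=5, physical=[C,b,B,D,E,A,G], logical=[A,G,C,b,B,D,E]
After op 8 (rotate(-3)): offset=2, physical=[C,b,B,D,E,A,G], logical=[B,D,E,A,G,C,b]

Answer: G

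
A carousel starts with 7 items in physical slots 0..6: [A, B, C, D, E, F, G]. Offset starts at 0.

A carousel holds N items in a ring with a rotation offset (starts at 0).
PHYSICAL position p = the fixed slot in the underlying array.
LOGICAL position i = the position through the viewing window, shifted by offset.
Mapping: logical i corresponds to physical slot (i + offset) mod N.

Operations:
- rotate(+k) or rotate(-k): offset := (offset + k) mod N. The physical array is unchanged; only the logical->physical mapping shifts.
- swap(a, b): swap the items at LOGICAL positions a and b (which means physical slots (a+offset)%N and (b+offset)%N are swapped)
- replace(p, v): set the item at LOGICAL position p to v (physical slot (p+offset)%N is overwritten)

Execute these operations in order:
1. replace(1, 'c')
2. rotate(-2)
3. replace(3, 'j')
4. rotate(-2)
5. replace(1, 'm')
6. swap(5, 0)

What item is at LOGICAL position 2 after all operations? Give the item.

Answer: F

Derivation:
After op 1 (replace(1, 'c')): offset=0, physical=[A,c,C,D,E,F,G], logical=[A,c,C,D,E,F,G]
After op 2 (rotate(-2)): offset=5, physical=[A,c,C,D,E,F,G], logical=[F,G,A,c,C,D,E]
After op 3 (replace(3, 'j')): offset=5, physical=[A,j,C,D,E,F,G], logical=[F,G,A,j,C,D,E]
After op 4 (rotate(-2)): offset=3, physical=[A,j,C,D,E,F,G], logical=[D,E,F,G,A,j,C]
After op 5 (replace(1, 'm')): offset=3, physical=[A,j,C,D,m,F,G], logical=[D,m,F,G,A,j,C]
After op 6 (swap(5, 0)): offset=3, physical=[A,D,C,j,m,F,G], logical=[j,m,F,G,A,D,C]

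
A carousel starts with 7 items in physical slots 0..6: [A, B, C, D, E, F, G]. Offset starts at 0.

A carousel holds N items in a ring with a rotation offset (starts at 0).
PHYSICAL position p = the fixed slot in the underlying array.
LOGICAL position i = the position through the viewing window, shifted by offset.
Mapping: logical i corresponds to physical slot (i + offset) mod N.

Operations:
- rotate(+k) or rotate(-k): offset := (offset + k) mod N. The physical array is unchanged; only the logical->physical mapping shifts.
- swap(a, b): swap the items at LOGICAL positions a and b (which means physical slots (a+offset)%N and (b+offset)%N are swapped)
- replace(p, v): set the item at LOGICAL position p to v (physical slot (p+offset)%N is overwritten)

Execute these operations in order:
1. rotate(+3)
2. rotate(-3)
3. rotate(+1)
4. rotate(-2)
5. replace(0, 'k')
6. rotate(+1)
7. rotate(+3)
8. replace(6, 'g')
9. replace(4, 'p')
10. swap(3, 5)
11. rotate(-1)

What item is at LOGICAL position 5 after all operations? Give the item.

After op 1 (rotate(+3)): offset=3, physical=[A,B,C,D,E,F,G], logical=[D,E,F,G,A,B,C]
After op 2 (rotate(-3)): offset=0, physical=[A,B,C,D,E,F,G], logical=[A,B,C,D,E,F,G]
After op 3 (rotate(+1)): offset=1, physical=[A,B,C,D,E,F,G], logical=[B,C,D,E,F,G,A]
After op 4 (rotate(-2)): offset=6, physical=[A,B,C,D,E,F,G], logical=[G,A,B,C,D,E,F]
After op 5 (replace(0, 'k')): offset=6, physical=[A,B,C,D,E,F,k], logical=[k,A,B,C,D,E,F]
After op 6 (rotate(+1)): offset=0, physical=[A,B,C,D,E,F,k], logical=[A,B,C,D,E,F,k]
After op 7 (rotate(+3)): offset=3, physical=[A,B,C,D,E,F,k], logical=[D,E,F,k,A,B,C]
After op 8 (replace(6, 'g')): offset=3, physical=[A,B,g,D,E,F,k], logical=[D,E,F,k,A,B,g]
After op 9 (replace(4, 'p')): offset=3, physical=[p,B,g,D,E,F,k], logical=[D,E,F,k,p,B,g]
After op 10 (swap(3, 5)): offset=3, physical=[p,k,g,D,E,F,B], logical=[D,E,F,B,p,k,g]
After op 11 (rotate(-1)): offset=2, physical=[p,k,g,D,E,F,B], logical=[g,D,E,F,B,p,k]

Answer: p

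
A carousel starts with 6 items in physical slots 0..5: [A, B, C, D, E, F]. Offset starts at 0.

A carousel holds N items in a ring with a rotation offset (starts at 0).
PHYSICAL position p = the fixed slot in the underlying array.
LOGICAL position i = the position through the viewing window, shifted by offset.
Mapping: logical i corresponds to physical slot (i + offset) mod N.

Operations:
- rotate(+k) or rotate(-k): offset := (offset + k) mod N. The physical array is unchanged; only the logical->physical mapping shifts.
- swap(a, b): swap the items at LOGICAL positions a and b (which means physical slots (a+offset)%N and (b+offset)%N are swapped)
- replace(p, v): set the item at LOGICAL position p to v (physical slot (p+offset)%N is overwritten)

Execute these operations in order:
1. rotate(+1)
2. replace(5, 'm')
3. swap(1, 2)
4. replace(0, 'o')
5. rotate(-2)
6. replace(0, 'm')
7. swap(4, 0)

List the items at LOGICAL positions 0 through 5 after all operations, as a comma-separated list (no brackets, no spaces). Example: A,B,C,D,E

After op 1 (rotate(+1)): offset=1, physical=[A,B,C,D,E,F], logical=[B,C,D,E,F,A]
After op 2 (replace(5, 'm')): offset=1, physical=[m,B,C,D,E,F], logical=[B,C,D,E,F,m]
After op 3 (swap(1, 2)): offset=1, physical=[m,B,D,C,E,F], logical=[B,D,C,E,F,m]
After op 4 (replace(0, 'o')): offset=1, physical=[m,o,D,C,E,F], logical=[o,D,C,E,F,m]
After op 5 (rotate(-2)): offset=5, physical=[m,o,D,C,E,F], logical=[F,m,o,D,C,E]
After op 6 (replace(0, 'm')): offset=5, physical=[m,o,D,C,E,m], logical=[m,m,o,D,C,E]
After op 7 (swap(4, 0)): offset=5, physical=[m,o,D,m,E,C], logical=[C,m,o,D,m,E]

Answer: C,m,o,D,m,E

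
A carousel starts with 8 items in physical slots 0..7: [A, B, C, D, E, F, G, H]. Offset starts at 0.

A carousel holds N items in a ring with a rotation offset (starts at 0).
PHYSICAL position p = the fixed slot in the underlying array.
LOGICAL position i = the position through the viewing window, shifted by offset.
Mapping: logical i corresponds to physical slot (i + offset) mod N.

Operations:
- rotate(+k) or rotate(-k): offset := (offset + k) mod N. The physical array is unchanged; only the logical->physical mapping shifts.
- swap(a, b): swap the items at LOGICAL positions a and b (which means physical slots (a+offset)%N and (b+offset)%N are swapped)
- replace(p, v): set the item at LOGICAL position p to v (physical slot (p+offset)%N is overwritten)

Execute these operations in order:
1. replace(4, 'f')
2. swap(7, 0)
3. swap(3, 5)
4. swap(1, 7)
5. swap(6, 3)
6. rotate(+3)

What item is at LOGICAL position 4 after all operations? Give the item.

Answer: B

Derivation:
After op 1 (replace(4, 'f')): offset=0, physical=[A,B,C,D,f,F,G,H], logical=[A,B,C,D,f,F,G,H]
After op 2 (swap(7, 0)): offset=0, physical=[H,B,C,D,f,F,G,A], logical=[H,B,C,D,f,F,G,A]
After op 3 (swap(3, 5)): offset=0, physical=[H,B,C,F,f,D,G,A], logical=[H,B,C,F,f,D,G,A]
After op 4 (swap(1, 7)): offset=0, physical=[H,A,C,F,f,D,G,B], logical=[H,A,C,F,f,D,G,B]
After op 5 (swap(6, 3)): offset=0, physical=[H,A,C,G,f,D,F,B], logical=[H,A,C,G,f,D,F,B]
After op 6 (rotate(+3)): offset=3, physical=[H,A,C,G,f,D,F,B], logical=[G,f,D,F,B,H,A,C]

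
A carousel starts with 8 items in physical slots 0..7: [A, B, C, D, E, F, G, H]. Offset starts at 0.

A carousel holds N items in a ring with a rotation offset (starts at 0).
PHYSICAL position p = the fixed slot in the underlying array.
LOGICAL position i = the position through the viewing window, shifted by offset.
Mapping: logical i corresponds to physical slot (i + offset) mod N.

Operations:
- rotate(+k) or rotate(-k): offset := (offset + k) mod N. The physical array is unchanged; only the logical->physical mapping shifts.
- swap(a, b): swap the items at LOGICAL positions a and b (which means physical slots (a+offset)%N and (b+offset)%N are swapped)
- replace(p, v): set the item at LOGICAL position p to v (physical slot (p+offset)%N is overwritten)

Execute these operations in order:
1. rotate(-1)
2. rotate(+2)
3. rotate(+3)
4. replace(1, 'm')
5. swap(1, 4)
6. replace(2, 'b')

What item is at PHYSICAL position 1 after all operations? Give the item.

After op 1 (rotate(-1)): offset=7, physical=[A,B,C,D,E,F,G,H], logical=[H,A,B,C,D,E,F,G]
After op 2 (rotate(+2)): offset=1, physical=[A,B,C,D,E,F,G,H], logical=[B,C,D,E,F,G,H,A]
After op 3 (rotate(+3)): offset=4, physical=[A,B,C,D,E,F,G,H], logical=[E,F,G,H,A,B,C,D]
After op 4 (replace(1, 'm')): offset=4, physical=[A,B,C,D,E,m,G,H], logical=[E,m,G,H,A,B,C,D]
After op 5 (swap(1, 4)): offset=4, physical=[m,B,C,D,E,A,G,H], logical=[E,A,G,H,m,B,C,D]
After op 6 (replace(2, 'b')): offset=4, physical=[m,B,C,D,E,A,b,H], logical=[E,A,b,H,m,B,C,D]

Answer: B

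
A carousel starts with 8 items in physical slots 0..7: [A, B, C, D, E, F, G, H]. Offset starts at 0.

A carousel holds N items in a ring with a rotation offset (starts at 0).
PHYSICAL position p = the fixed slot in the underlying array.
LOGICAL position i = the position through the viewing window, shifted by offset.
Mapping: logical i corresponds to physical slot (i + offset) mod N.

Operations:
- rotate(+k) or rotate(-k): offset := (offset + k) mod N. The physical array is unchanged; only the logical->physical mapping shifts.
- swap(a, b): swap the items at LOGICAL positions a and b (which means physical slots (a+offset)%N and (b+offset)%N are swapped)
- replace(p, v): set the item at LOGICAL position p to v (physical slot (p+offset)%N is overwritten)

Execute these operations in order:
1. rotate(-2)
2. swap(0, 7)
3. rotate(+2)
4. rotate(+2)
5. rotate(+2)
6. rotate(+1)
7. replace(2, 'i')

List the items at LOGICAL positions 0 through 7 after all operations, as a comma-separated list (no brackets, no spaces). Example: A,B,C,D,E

Answer: G,F,i,A,B,C,D,E

Derivation:
After op 1 (rotate(-2)): offset=6, physical=[A,B,C,D,E,F,G,H], logical=[G,H,A,B,C,D,E,F]
After op 2 (swap(0, 7)): offset=6, physical=[A,B,C,D,E,G,F,H], logical=[F,H,A,B,C,D,E,G]
After op 3 (rotate(+2)): offset=0, physical=[A,B,C,D,E,G,F,H], logical=[A,B,C,D,E,G,F,H]
After op 4 (rotate(+2)): offset=2, physical=[A,B,C,D,E,G,F,H], logical=[C,D,E,G,F,H,A,B]
After op 5 (rotate(+2)): offset=4, physical=[A,B,C,D,E,G,F,H], logical=[E,G,F,H,A,B,C,D]
After op 6 (rotate(+1)): offset=5, physical=[A,B,C,D,E,G,F,H], logical=[G,F,H,A,B,C,D,E]
After op 7 (replace(2, 'i')): offset=5, physical=[A,B,C,D,E,G,F,i], logical=[G,F,i,A,B,C,D,E]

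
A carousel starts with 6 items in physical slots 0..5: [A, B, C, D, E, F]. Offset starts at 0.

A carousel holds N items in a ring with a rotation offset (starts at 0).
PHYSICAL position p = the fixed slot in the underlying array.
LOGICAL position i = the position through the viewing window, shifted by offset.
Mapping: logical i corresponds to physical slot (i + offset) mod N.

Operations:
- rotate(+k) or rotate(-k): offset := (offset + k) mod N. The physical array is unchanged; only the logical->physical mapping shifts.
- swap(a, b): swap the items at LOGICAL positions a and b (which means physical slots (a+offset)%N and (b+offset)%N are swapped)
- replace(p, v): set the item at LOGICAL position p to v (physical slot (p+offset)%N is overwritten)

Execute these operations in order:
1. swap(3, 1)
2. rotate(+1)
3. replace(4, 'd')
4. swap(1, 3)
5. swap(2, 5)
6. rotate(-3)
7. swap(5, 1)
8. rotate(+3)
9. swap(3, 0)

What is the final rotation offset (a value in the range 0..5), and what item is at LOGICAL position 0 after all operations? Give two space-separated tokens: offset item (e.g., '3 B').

After op 1 (swap(3, 1)): offset=0, physical=[A,D,C,B,E,F], logical=[A,D,C,B,E,F]
After op 2 (rotate(+1)): offset=1, physical=[A,D,C,B,E,F], logical=[D,C,B,E,F,A]
After op 3 (replace(4, 'd')): offset=1, physical=[A,D,C,B,E,d], logical=[D,C,B,E,d,A]
After op 4 (swap(1, 3)): offset=1, physical=[A,D,E,B,C,d], logical=[D,E,B,C,d,A]
After op 5 (swap(2, 5)): offset=1, physical=[B,D,E,A,C,d], logical=[D,E,A,C,d,B]
After op 6 (rotate(-3)): offset=4, physical=[B,D,E,A,C,d], logical=[C,d,B,D,E,A]
After op 7 (swap(5, 1)): offset=4, physical=[B,D,E,d,C,A], logical=[C,A,B,D,E,d]
After op 8 (rotate(+3)): offset=1, physical=[B,D,E,d,C,A], logical=[D,E,d,C,A,B]
After op 9 (swap(3, 0)): offset=1, physical=[B,C,E,d,D,A], logical=[C,E,d,D,A,B]

Answer: 1 C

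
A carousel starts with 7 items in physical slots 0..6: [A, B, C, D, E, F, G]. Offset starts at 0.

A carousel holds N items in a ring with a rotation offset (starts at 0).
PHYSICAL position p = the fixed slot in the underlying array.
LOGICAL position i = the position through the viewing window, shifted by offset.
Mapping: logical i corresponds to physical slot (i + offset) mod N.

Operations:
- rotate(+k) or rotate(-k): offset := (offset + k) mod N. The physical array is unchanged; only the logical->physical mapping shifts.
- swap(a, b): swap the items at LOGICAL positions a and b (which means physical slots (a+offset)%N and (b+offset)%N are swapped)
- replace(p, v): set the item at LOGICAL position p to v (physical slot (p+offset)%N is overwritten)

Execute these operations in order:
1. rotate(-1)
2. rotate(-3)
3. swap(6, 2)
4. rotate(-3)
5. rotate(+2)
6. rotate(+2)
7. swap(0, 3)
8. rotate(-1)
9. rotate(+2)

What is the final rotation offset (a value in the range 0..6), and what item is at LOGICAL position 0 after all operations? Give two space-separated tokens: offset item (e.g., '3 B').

Answer: 5 C

Derivation:
After op 1 (rotate(-1)): offset=6, physical=[A,B,C,D,E,F,G], logical=[G,A,B,C,D,E,F]
After op 2 (rotate(-3)): offset=3, physical=[A,B,C,D,E,F,G], logical=[D,E,F,G,A,B,C]
After op 3 (swap(6, 2)): offset=3, physical=[A,B,F,D,E,C,G], logical=[D,E,C,G,A,B,F]
After op 4 (rotate(-3)): offset=0, physical=[A,B,F,D,E,C,G], logical=[A,B,F,D,E,C,G]
After op 5 (rotate(+2)): offset=2, physical=[A,B,F,D,E,C,G], logical=[F,D,E,C,G,A,B]
After op 6 (rotate(+2)): offset=4, physical=[A,B,F,D,E,C,G], logical=[E,C,G,A,B,F,D]
After op 7 (swap(0, 3)): offset=4, physical=[E,B,F,D,A,C,G], logical=[A,C,G,E,B,F,D]
After op 8 (rotate(-1)): offset=3, physical=[E,B,F,D,A,C,G], logical=[D,A,C,G,E,B,F]
After op 9 (rotate(+2)): offset=5, physical=[E,B,F,D,A,C,G], logical=[C,G,E,B,F,D,A]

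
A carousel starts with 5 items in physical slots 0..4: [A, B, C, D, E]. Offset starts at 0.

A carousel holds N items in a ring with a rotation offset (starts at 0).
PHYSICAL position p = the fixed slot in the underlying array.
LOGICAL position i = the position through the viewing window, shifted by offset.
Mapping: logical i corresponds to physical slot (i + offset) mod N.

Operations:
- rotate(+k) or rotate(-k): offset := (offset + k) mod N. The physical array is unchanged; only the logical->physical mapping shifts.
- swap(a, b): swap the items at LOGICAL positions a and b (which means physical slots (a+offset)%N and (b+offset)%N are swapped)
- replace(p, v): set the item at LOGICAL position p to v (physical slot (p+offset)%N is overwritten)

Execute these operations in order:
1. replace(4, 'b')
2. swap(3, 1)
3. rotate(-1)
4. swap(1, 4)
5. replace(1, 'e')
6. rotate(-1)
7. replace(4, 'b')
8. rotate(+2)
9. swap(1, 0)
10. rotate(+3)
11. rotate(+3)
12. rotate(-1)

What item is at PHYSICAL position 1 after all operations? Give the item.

Answer: e

Derivation:
After op 1 (replace(4, 'b')): offset=0, physical=[A,B,C,D,b], logical=[A,B,C,D,b]
After op 2 (swap(3, 1)): offset=0, physical=[A,D,C,B,b], logical=[A,D,C,B,b]
After op 3 (rotate(-1)): offset=4, physical=[A,D,C,B,b], logical=[b,A,D,C,B]
After op 4 (swap(1, 4)): offset=4, physical=[B,D,C,A,b], logical=[b,B,D,C,A]
After op 5 (replace(1, 'e')): offset=4, physical=[e,D,C,A,b], logical=[b,e,D,C,A]
After op 6 (rotate(-1)): offset=3, physical=[e,D,C,A,b], logical=[A,b,e,D,C]
After op 7 (replace(4, 'b')): offset=3, physical=[e,D,b,A,b], logical=[A,b,e,D,b]
After op 8 (rotate(+2)): offset=0, physical=[e,D,b,A,b], logical=[e,D,b,A,b]
After op 9 (swap(1, 0)): offset=0, physical=[D,e,b,A,b], logical=[D,e,b,A,b]
After op 10 (rotate(+3)): offset=3, physical=[D,e,b,A,b], logical=[A,b,D,e,b]
After op 11 (rotate(+3)): offset=1, physical=[D,e,b,A,b], logical=[e,b,A,b,D]
After op 12 (rotate(-1)): offset=0, physical=[D,e,b,A,b], logical=[D,e,b,A,b]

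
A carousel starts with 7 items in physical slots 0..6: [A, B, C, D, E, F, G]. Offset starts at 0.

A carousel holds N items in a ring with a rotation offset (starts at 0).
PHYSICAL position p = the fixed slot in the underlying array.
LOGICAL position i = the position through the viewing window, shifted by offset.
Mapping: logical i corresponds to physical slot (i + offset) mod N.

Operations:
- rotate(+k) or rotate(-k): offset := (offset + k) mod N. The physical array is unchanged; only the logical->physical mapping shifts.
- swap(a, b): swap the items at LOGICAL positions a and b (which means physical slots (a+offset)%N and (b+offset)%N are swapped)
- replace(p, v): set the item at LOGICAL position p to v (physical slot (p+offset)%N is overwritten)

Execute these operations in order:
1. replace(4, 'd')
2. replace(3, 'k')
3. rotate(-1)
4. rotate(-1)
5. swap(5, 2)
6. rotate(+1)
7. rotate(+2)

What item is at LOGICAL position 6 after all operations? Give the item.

Answer: k

Derivation:
After op 1 (replace(4, 'd')): offset=0, physical=[A,B,C,D,d,F,G], logical=[A,B,C,D,d,F,G]
After op 2 (replace(3, 'k')): offset=0, physical=[A,B,C,k,d,F,G], logical=[A,B,C,k,d,F,G]
After op 3 (rotate(-1)): offset=6, physical=[A,B,C,k,d,F,G], logical=[G,A,B,C,k,d,F]
After op 4 (rotate(-1)): offset=5, physical=[A,B,C,k,d,F,G], logical=[F,G,A,B,C,k,d]
After op 5 (swap(5, 2)): offset=5, physical=[k,B,C,A,d,F,G], logical=[F,G,k,B,C,A,d]
After op 6 (rotate(+1)): offset=6, physical=[k,B,C,A,d,F,G], logical=[G,k,B,C,A,d,F]
After op 7 (rotate(+2)): offset=1, physical=[k,B,C,A,d,F,G], logical=[B,C,A,d,F,G,k]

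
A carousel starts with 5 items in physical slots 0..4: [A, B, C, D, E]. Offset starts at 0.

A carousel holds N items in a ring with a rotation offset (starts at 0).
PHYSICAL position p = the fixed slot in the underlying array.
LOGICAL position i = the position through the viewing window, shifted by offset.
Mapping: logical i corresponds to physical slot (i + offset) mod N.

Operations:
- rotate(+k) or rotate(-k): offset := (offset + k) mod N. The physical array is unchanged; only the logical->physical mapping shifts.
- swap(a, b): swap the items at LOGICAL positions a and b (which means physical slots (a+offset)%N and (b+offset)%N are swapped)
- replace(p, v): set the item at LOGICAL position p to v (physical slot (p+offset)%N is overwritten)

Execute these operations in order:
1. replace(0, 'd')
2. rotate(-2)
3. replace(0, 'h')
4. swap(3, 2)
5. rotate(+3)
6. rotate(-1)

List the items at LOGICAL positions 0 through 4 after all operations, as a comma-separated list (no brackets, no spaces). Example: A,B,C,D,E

Answer: B,d,C,h,E

Derivation:
After op 1 (replace(0, 'd')): offset=0, physical=[d,B,C,D,E], logical=[d,B,C,D,E]
After op 2 (rotate(-2)): offset=3, physical=[d,B,C,D,E], logical=[D,E,d,B,C]
After op 3 (replace(0, 'h')): offset=3, physical=[d,B,C,h,E], logical=[h,E,d,B,C]
After op 4 (swap(3, 2)): offset=3, physical=[B,d,C,h,E], logical=[h,E,B,d,C]
After op 5 (rotate(+3)): offset=1, physical=[B,d,C,h,E], logical=[d,C,h,E,B]
After op 6 (rotate(-1)): offset=0, physical=[B,d,C,h,E], logical=[B,d,C,h,E]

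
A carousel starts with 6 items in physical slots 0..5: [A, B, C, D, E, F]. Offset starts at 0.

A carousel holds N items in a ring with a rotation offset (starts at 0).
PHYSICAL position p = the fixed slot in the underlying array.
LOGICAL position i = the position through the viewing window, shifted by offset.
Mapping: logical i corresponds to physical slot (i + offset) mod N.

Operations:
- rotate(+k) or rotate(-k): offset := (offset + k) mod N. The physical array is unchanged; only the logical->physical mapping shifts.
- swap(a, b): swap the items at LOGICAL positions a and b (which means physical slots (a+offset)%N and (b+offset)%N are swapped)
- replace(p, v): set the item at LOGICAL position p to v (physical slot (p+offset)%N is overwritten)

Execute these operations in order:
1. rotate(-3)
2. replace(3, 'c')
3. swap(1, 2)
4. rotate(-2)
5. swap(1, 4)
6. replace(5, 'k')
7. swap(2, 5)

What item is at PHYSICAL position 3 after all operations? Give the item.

After op 1 (rotate(-3)): offset=3, physical=[A,B,C,D,E,F], logical=[D,E,F,A,B,C]
After op 2 (replace(3, 'c')): offset=3, physical=[c,B,C,D,E,F], logical=[D,E,F,c,B,C]
After op 3 (swap(1, 2)): offset=3, physical=[c,B,C,D,F,E], logical=[D,F,E,c,B,C]
After op 4 (rotate(-2)): offset=1, physical=[c,B,C,D,F,E], logical=[B,C,D,F,E,c]
After op 5 (swap(1, 4)): offset=1, physical=[c,B,E,D,F,C], logical=[B,E,D,F,C,c]
After op 6 (replace(5, 'k')): offset=1, physical=[k,B,E,D,F,C], logical=[B,E,D,F,C,k]
After op 7 (swap(2, 5)): offset=1, physical=[D,B,E,k,F,C], logical=[B,E,k,F,C,D]

Answer: k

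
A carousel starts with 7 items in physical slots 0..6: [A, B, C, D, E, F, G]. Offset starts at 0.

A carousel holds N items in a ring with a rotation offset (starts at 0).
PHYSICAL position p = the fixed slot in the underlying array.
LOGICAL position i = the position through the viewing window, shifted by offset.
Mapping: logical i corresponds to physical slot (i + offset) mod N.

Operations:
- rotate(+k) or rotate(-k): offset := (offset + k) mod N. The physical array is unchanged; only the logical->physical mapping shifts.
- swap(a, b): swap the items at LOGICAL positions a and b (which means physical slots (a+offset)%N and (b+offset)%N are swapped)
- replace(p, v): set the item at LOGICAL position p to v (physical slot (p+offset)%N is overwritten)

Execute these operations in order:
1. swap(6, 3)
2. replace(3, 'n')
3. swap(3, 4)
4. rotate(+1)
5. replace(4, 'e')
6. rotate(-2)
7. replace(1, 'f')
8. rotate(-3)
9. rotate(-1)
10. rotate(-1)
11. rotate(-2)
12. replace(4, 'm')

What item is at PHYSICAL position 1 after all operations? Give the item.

After op 1 (swap(6, 3)): offset=0, physical=[A,B,C,G,E,F,D], logical=[A,B,C,G,E,F,D]
After op 2 (replace(3, 'n')): offset=0, physical=[A,B,C,n,E,F,D], logical=[A,B,C,n,E,F,D]
After op 3 (swap(3, 4)): offset=0, physical=[A,B,C,E,n,F,D], logical=[A,B,C,E,n,F,D]
After op 4 (rotate(+1)): offset=1, physical=[A,B,C,E,n,F,D], logical=[B,C,E,n,F,D,A]
After op 5 (replace(4, 'e')): offset=1, physical=[A,B,C,E,n,e,D], logical=[B,C,E,n,e,D,A]
After op 6 (rotate(-2)): offset=6, physical=[A,B,C,E,n,e,D], logical=[D,A,B,C,E,n,e]
After op 7 (replace(1, 'f')): offset=6, physical=[f,B,C,E,n,e,D], logical=[D,f,B,C,E,n,e]
After op 8 (rotate(-3)): offset=3, physical=[f,B,C,E,n,e,D], logical=[E,n,e,D,f,B,C]
After op 9 (rotate(-1)): offset=2, physical=[f,B,C,E,n,e,D], logical=[C,E,n,e,D,f,B]
After op 10 (rotate(-1)): offset=1, physical=[f,B,C,E,n,e,D], logical=[B,C,E,n,e,D,f]
After op 11 (rotate(-2)): offset=6, physical=[f,B,C,E,n,e,D], logical=[D,f,B,C,E,n,e]
After op 12 (replace(4, 'm')): offset=6, physical=[f,B,C,m,n,e,D], logical=[D,f,B,C,m,n,e]

Answer: B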